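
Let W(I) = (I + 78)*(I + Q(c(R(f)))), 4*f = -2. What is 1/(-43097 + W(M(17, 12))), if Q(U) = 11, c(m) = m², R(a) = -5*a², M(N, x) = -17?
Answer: -1/43463 ≈ -2.3008e-5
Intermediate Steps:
f = -½ (f = (¼)*(-2) = -½ ≈ -0.50000)
W(I) = (11 + I)*(78 + I) (W(I) = (I + 78)*(I + 11) = (78 + I)*(11 + I) = (11 + I)*(78 + I))
1/(-43097 + W(M(17, 12))) = 1/(-43097 + (858 + (-17)² + 89*(-17))) = 1/(-43097 + (858 + 289 - 1513)) = 1/(-43097 - 366) = 1/(-43463) = -1/43463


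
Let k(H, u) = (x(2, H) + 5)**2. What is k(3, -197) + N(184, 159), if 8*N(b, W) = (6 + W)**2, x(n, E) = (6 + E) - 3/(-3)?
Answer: 29025/8 ≈ 3628.1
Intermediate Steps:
x(n, E) = 7 + E (x(n, E) = (6 + E) - 3*(-1/3) = (6 + E) + 1 = 7 + E)
k(H, u) = (12 + H)**2 (k(H, u) = ((7 + H) + 5)**2 = (12 + H)**2)
N(b, W) = (6 + W)**2/8
k(3, -197) + N(184, 159) = (12 + 3)**2 + (6 + 159)**2/8 = 15**2 + (1/8)*165**2 = 225 + (1/8)*27225 = 225 + 27225/8 = 29025/8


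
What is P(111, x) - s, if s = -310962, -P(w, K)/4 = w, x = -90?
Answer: 310518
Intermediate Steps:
P(w, K) = -4*w
P(111, x) - s = -4*111 - 1*(-310962) = -444 + 310962 = 310518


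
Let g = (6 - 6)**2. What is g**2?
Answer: 0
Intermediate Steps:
g = 0 (g = 0**2 = 0)
g**2 = 0**2 = 0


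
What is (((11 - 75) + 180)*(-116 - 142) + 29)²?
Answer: 893950201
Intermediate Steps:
(((11 - 75) + 180)*(-116 - 142) + 29)² = ((-64 + 180)*(-258) + 29)² = (116*(-258) + 29)² = (-29928 + 29)² = (-29899)² = 893950201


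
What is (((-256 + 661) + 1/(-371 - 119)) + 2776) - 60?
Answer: 1529289/490 ≈ 3121.0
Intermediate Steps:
(((-256 + 661) + 1/(-371 - 119)) + 2776) - 60 = ((405 + 1/(-490)) + 2776) - 60 = ((405 - 1/490) + 2776) - 60 = (198449/490 + 2776) - 60 = 1558689/490 - 60 = 1529289/490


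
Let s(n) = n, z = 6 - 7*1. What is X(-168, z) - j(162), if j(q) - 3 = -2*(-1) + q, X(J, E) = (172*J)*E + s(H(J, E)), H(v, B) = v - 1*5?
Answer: 28556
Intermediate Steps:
H(v, B) = -5 + v (H(v, B) = v - 5 = -5 + v)
z = -1 (z = 6 - 7 = -1)
X(J, E) = -5 + J + 172*E*J (X(J, E) = (172*J)*E + (-5 + J) = 172*E*J + (-5 + J) = -5 + J + 172*E*J)
j(q) = 5 + q (j(q) = 3 + (-2*(-1) + q) = 3 + (2 + q) = 5 + q)
X(-168, z) - j(162) = (-5 - 168 + 172*(-1)*(-168)) - (5 + 162) = (-5 - 168 + 28896) - 1*167 = 28723 - 167 = 28556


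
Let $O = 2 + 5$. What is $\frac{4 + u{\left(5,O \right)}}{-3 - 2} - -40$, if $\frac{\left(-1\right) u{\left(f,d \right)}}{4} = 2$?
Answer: $\frac{204}{5} \approx 40.8$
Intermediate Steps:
$O = 7$
$u{\left(f,d \right)} = -8$ ($u{\left(f,d \right)} = \left(-4\right) 2 = -8$)
$\frac{4 + u{\left(5,O \right)}}{-3 - 2} - -40 = \frac{4 - 8}{-3 - 2} - -40 = - \frac{4}{-5} + 40 = \left(-4\right) \left(- \frac{1}{5}\right) + 40 = \frac{4}{5} + 40 = \frac{204}{5}$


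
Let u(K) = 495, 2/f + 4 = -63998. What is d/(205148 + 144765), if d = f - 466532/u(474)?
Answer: -452408819/167963488695 ≈ -0.0026935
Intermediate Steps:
f = -1/32001 (f = 2/(-4 - 63998) = 2/(-64002) = 2*(-1/64002) = -1/32001 ≈ -3.1249e-5)
d = -452408819/480015 (d = -1/32001 - 466532/495 = -1/32001 - 466532*1/495 = -1/32001 - 42412/45 = -452408819/480015 ≈ -942.49)
d/(205148 + 144765) = -452408819/(480015*(205148 + 144765)) = -452408819/480015/349913 = -452408819/480015*1/349913 = -452408819/167963488695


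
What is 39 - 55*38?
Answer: -2051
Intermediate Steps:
39 - 55*38 = 39 - 2090 = -2051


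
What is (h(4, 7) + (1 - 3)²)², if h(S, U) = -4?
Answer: 0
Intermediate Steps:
(h(4, 7) + (1 - 3)²)² = (-4 + (1 - 3)²)² = (-4 + (-2)²)² = (-4 + 4)² = 0² = 0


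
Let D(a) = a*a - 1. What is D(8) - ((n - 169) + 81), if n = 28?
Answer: 123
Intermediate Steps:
D(a) = -1 + a² (D(a) = a² - 1 = -1 + a²)
D(8) - ((n - 169) + 81) = (-1 + 8²) - ((28 - 169) + 81) = (-1 + 64) - (-141 + 81) = 63 - 1*(-60) = 63 + 60 = 123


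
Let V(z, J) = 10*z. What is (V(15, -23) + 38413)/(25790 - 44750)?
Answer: -38563/18960 ≈ -2.0339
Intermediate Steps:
(V(15, -23) + 38413)/(25790 - 44750) = (10*15 + 38413)/(25790 - 44750) = (150 + 38413)/(-18960) = 38563*(-1/18960) = -38563/18960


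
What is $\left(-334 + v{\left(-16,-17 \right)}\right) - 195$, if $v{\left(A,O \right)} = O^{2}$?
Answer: $-240$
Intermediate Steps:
$\left(-334 + v{\left(-16,-17 \right)}\right) - 195 = \left(-334 + \left(-17\right)^{2}\right) - 195 = \left(-334 + 289\right) - 195 = -45 - 195 = -240$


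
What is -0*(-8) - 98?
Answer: -98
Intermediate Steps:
-0*(-8) - 98 = -101*0 - 98 = 0 - 98 = -98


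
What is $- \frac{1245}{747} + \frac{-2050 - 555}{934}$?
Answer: $- \frac{12485}{2802} \approx -4.4557$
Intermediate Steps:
$- \frac{1245}{747} + \frac{-2050 - 555}{934} = \left(-1245\right) \frac{1}{747} + \left(-2050 - 555\right) \frac{1}{934} = - \frac{5}{3} - \frac{2605}{934} = - \frac{12485}{2802}$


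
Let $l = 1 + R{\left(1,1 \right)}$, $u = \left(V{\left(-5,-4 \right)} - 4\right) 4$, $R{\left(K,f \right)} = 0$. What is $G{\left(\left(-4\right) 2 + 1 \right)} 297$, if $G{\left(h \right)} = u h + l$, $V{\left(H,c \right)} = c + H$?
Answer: $108405$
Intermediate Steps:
$V{\left(H,c \right)} = H + c$
$u = -52$ ($u = \left(\left(-5 - 4\right) - 4\right) 4 = \left(-9 - 4\right) 4 = \left(-13\right) 4 = -52$)
$l = 1$ ($l = 1 + 0 = 1$)
$G{\left(h \right)} = 1 - 52 h$ ($G{\left(h \right)} = - 52 h + 1 = 1 - 52 h$)
$G{\left(\left(-4\right) 2 + 1 \right)} 297 = \left(1 - 52 \left(\left(-4\right) 2 + 1\right)\right) 297 = \left(1 - 52 \left(-8 + 1\right)\right) 297 = \left(1 - -364\right) 297 = \left(1 + 364\right) 297 = 365 \cdot 297 = 108405$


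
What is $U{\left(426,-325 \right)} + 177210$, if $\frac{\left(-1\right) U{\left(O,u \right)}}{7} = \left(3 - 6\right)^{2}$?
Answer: $177147$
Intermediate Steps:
$U{\left(O,u \right)} = -63$ ($U{\left(O,u \right)} = - 7 \left(3 - 6\right)^{2} = - 7 \left(-3\right)^{2} = \left(-7\right) 9 = -63$)
$U{\left(426,-325 \right)} + 177210 = -63 + 177210 = 177147$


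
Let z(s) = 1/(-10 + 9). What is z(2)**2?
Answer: 1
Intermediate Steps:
z(s) = -1 (z(s) = 1/(-1) = -1)
z(2)**2 = (-1)**2 = 1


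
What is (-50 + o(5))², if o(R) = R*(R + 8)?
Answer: 225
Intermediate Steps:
o(R) = R*(8 + R)
(-50 + o(5))² = (-50 + 5*(8 + 5))² = (-50 + 5*13)² = (-50 + 65)² = 15² = 225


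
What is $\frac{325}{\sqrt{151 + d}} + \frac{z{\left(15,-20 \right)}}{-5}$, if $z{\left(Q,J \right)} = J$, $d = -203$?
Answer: $4 - \frac{25 i \sqrt{13}}{2} \approx 4.0 - 45.069 i$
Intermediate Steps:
$\frac{325}{\sqrt{151 + d}} + \frac{z{\left(15,-20 \right)}}{-5} = \frac{325}{\sqrt{151 - 203}} - \frac{20}{-5} = \frac{325}{\sqrt{-52}} - -4 = \frac{325}{2 i \sqrt{13}} + 4 = 325 \left(- \frac{i \sqrt{13}}{26}\right) + 4 = - \frac{25 i \sqrt{13}}{2} + 4 = 4 - \frac{25 i \sqrt{13}}{2}$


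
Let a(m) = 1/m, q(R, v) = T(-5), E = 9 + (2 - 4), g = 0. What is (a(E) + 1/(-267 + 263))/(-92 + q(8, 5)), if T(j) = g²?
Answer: 3/2576 ≈ 0.0011646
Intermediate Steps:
T(j) = 0 (T(j) = 0² = 0)
E = 7 (E = 9 - 2 = 7)
q(R, v) = 0
(a(E) + 1/(-267 + 263))/(-92 + q(8, 5)) = (1/7 + 1/(-267 + 263))/(-92 + 0) = (⅐ + 1/(-4))/(-92) = (⅐ - ¼)*(-1/92) = -3/28*(-1/92) = 3/2576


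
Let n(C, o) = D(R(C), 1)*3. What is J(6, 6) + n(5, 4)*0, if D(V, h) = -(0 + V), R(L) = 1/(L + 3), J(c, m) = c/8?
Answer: ¾ ≈ 0.75000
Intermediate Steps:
J(c, m) = c/8 (J(c, m) = c*(⅛) = c/8)
R(L) = 1/(3 + L)
D(V, h) = -V
n(C, o) = -3/(3 + C) (n(C, o) = -1/(3 + C)*3 = -3/(3 + C))
J(6, 6) + n(5, 4)*0 = (⅛)*6 - 3/(3 + 5)*0 = ¾ - 3/8*0 = ¾ + 0 = ¾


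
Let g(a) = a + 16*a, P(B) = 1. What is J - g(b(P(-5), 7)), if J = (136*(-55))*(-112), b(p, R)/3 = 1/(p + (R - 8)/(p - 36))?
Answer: 10052525/12 ≈ 8.3771e+5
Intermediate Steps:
b(p, R) = 3/(p + (-8 + R)/(-36 + p)) (b(p, R) = 3/(p + (R - 8)/(p - 36)) = 3/(p + (-8 + R)/(-36 + p)))
g(a) = 17*a
J = 837760 (J = -7480*(-112) = 837760)
J - g(b(P(-5), 7)) = 837760 - 17*3*(-36 + 1)/(-8 + 7 + 1² - 36*1) = 837760 - 17*3*(-35)/(-8 + 7 + 1 - 36) = 837760 - 17*3*(-35)/(-36) = 837760 - 17*3*(-1/36)*(-35) = 837760 - 17*35/12 = 837760 - 1*595/12 = 837760 - 595/12 = 10052525/12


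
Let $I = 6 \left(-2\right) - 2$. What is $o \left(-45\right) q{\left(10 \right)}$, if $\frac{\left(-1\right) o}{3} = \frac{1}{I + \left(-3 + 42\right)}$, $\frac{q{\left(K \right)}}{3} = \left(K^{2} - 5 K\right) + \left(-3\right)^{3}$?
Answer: $\frac{1863}{5} \approx 372.6$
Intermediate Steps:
$q{\left(K \right)} = -81 - 15 K + 3 K^{2}$ ($q{\left(K \right)} = 3 \left(\left(K^{2} - 5 K\right) + \left(-3\right)^{3}\right) = 3 \left(\left(K^{2} - 5 K\right) - 27\right) = 3 \left(-27 + K^{2} - 5 K\right) = -81 - 15 K + 3 K^{2}$)
$I = -14$ ($I = -12 - 2 = -14$)
$o = - \frac{3}{25}$ ($o = - \frac{3}{-14 + \left(-3 + 42\right)} = - \frac{3}{-14 + 39} = - \frac{3}{25} \approx -0.12$)
$o \left(-45\right) q{\left(10 \right)} = \left(- \frac{3}{25}\right) \left(-45\right) \left(-81 - 150 + 3 \cdot 10^{2}\right) = \frac{27 \left(-81 - 150 + 3 \cdot 100\right)}{5} = \frac{27 \left(-81 - 150 + 300\right)}{5} = \frac{27}{5} \cdot 69 = \frac{1863}{5}$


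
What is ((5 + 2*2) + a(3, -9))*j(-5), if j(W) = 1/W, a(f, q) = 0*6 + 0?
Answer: -9/5 ≈ -1.8000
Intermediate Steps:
a(f, q) = 0 (a(f, q) = 0 + 0 = 0)
((5 + 2*2) + a(3, -9))*j(-5) = ((5 + 2*2) + 0)/(-5) = ((5 + 4) + 0)*(-1/5) = (9 + 0)*(-1/5) = 9*(-1/5) = -9/5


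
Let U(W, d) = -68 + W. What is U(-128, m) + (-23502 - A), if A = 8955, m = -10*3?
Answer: -32653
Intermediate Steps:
m = -30
U(-128, m) + (-23502 - A) = (-68 - 128) + (-23502 - 1*8955) = -196 + (-23502 - 8955) = -196 - 32457 = -32653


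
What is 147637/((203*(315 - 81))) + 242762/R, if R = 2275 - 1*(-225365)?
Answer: 537378181/128730420 ≈ 4.1744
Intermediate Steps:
R = 227640 (R = 2275 + 225365 = 227640)
147637/((203*(315 - 81))) + 242762/R = 147637/((203*(315 - 81))) + 242762/227640 = 147637/((203*234)) + 242762*(1/227640) = 147637/47502 + 121381/113820 = 147637*(1/47502) + 121381/113820 = 21091/6786 + 121381/113820 = 537378181/128730420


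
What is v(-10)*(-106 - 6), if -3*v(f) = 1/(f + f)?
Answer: -28/15 ≈ -1.8667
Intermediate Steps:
v(f) = -1/(6*f) (v(f) = -1/(3*(f + f)) = -1/(2*f)/3 = -1/(6*f))
v(-10)*(-106 - 6) = (-⅙/(-10))*(-106 - 6) = -⅙*(-⅒)*(-112) = (1/60)*(-112) = -28/15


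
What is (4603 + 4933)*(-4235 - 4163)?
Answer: -80083328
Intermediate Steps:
(4603 + 4933)*(-4235 - 4163) = 9536*(-8398) = -80083328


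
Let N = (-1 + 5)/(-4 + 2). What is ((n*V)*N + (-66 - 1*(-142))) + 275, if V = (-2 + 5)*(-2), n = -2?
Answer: 327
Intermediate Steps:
V = -6 (V = 3*(-2) = -6)
N = -2 (N = 4/(-2) = 4*(-1/2) = -2)
((n*V)*N + (-66 - 1*(-142))) + 275 = (-2*(-6)*(-2) + (-66 - 1*(-142))) + 275 = (12*(-2) + (-66 + 142)) + 275 = (-24 + 76) + 275 = 52 + 275 = 327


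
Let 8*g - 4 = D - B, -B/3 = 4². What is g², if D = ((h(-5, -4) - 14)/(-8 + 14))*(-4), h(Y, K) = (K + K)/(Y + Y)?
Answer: 1444/25 ≈ 57.760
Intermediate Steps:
h(Y, K) = K/Y (h(Y, K) = (2*K)/((2*Y)) = (2*K)*(1/(2*Y)) = K/Y)
B = -48 (B = -3*4² = -3*16 = -48)
D = 44/5 (D = ((-4/(-5) - 14)/(-8 + 14))*(-4) = ((-4*(-⅕) - 14)/6)*(-4) = ((⅘ - 14)*(⅙))*(-4) = -66/5*⅙*(-4) = -11/5*(-4) = 44/5 ≈ 8.8000)
g = 38/5 (g = ½ + (44/5 - 1*(-48))/8 = ½ + (44/5 + 48)/8 = ½ + (⅛)*(284/5) = ½ + 71/10 = 38/5 ≈ 7.6000)
g² = (38/5)² = 1444/25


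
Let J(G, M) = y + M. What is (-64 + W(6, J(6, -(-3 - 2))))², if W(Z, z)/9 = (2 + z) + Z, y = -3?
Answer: 676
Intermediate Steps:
J(G, M) = -3 + M
W(Z, z) = 18 + 9*Z + 9*z (W(Z, z) = 9*((2 + z) + Z) = 9*(2 + Z + z) = 18 + 9*Z + 9*z)
(-64 + W(6, J(6, -(-3 - 2))))² = (-64 + (18 + 9*6 + 9*(-3 - (-3 - 2))))² = (-64 + (18 + 54 + 9*(-3 - 1*(-5))))² = (-64 + (18 + 54 + 9*(-3 + 5)))² = (-64 + (18 + 54 + 9*2))² = (-64 + (18 + 54 + 18))² = (-64 + 90)² = 26² = 676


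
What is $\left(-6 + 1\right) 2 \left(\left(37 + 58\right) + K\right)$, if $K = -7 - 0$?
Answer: $-880$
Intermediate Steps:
$K = -7$ ($K = -7 + 0 = -7$)
$\left(-6 + 1\right) 2 \left(\left(37 + 58\right) + K\right) = \left(-6 + 1\right) 2 \left(\left(37 + 58\right) - 7\right) = \left(-5\right) 2 \left(95 - 7\right) = \left(-10\right) 88 = -880$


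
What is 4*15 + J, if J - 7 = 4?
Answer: 71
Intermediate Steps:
J = 11 (J = 7 + 4 = 11)
4*15 + J = 4*15 + 11 = 60 + 11 = 71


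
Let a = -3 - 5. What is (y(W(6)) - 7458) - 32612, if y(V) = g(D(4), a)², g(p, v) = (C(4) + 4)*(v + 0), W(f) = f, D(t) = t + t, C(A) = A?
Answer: -35974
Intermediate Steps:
D(t) = 2*t
a = -8
g(p, v) = 8*v (g(p, v) = (4 + 4)*(v + 0) = 8*v)
y(V) = 4096 (y(V) = (8*(-8))² = (-64)² = 4096)
(y(W(6)) - 7458) - 32612 = (4096 - 7458) - 32612 = -3362 - 32612 = -35974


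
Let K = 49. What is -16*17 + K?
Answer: -223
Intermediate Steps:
-16*17 + K = -16*17 + 49 = -272 + 49 = -223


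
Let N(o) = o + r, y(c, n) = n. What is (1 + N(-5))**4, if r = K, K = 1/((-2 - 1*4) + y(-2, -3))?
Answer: 1874161/6561 ≈ 285.65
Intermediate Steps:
K = -1/9 (K = 1/((-2 - 1*4) - 3) = 1/((-2 - 4) - 3) = 1/(-6 - 3) = 1/(-9) = -1/9 ≈ -0.11111)
r = -1/9 ≈ -0.11111
N(o) = -1/9 + o (N(o) = o - 1/9 = -1/9 + o)
(1 + N(-5))**4 = (1 + (-1/9 - 5))**4 = (1 - 46/9)**4 = (-37/9)**4 = 1874161/6561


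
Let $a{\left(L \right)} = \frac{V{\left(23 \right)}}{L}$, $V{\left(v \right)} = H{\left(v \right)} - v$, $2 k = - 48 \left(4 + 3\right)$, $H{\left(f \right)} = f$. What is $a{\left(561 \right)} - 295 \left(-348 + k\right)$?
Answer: $152220$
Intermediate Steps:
$k = -168$ ($k = \frac{\left(-48\right) \left(4 + 3\right)}{2} = \frac{\left(-48\right) 7}{2} = \frac{1}{2} \left(-336\right) = -168$)
$V{\left(v \right)} = 0$ ($V{\left(v \right)} = v - v = 0$)
$a{\left(L \right)} = 0$ ($a{\left(L \right)} = \frac{0}{L} = 0$)
$a{\left(561 \right)} - 295 \left(-348 + k\right) = 0 - 295 \left(-348 - 168\right) = 0 - 295 \left(-516\right) = 0 - -152220 = 0 + 152220 = 152220$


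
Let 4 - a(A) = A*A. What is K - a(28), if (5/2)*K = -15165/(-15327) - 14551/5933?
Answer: 39375639604/50519495 ≈ 779.42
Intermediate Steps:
a(A) = 4 - A² (a(A) = 4 - A*A = 4 - A²)
K = -29566496/50519495 (K = 2*(-15165/(-15327) - 14551/5933)/5 = 2*(-15165*(-1/15327) - 14551*1/5933)/5 = 2*(1685/1703 - 14551/5933)/5 = (⅖)*(-14783248/10103899) = -29566496/50519495 ≈ -0.58525)
K - a(28) = -29566496/50519495 - (4 - 1*28²) = -29566496/50519495 - (4 - 1*784) = -29566496/50519495 - (4 - 784) = -29566496/50519495 - 1*(-780) = -29566496/50519495 + 780 = 39375639604/50519495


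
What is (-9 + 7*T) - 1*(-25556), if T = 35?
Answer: 25792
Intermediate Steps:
(-9 + 7*T) - 1*(-25556) = (-9 + 7*35) - 1*(-25556) = (-9 + 245) + 25556 = 236 + 25556 = 25792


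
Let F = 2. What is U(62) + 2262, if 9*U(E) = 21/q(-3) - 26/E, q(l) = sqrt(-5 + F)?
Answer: 631085/279 - 7*I*sqrt(3)/9 ≈ 2262.0 - 1.3472*I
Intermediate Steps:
q(l) = I*sqrt(3) (q(l) = sqrt(-5 + 2) = sqrt(-3) = I*sqrt(3))
U(E) = -26/(9*E) - 7*I*sqrt(3)/9 (U(E) = (21/((I*sqrt(3))) - 26/E)/9 = (21*(-I*sqrt(3)/3) - 26/E)/9 = (-7*I*sqrt(3) - 26/E)/9 = (-26/E - 7*I*sqrt(3))/9 = -26/(9*E) - 7*I*sqrt(3)/9)
U(62) + 2262 = (1/9)*(-26 - 7*I*62*sqrt(3))/62 + 2262 = (1/9)*(1/62)*(-26 - 434*I*sqrt(3)) + 2262 = (-13/279 - 7*I*sqrt(3)/9) + 2262 = 631085/279 - 7*I*sqrt(3)/9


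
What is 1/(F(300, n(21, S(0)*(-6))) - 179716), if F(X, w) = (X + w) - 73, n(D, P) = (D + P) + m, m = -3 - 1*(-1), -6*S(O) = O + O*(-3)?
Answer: -1/179470 ≈ -5.5720e-6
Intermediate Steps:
S(O) = O/3 (S(O) = -(O + O*(-3))/6 = -(O - 3*O)/6 = -(-1)*O/3 = O/3)
m = -2 (m = -3 + 1 = -2)
n(D, P) = -2 + D + P (n(D, P) = (D + P) - 2 = -2 + D + P)
F(X, w) = -73 + X + w
1/(F(300, n(21, S(0)*(-6))) - 179716) = 1/((-73 + 300 + (-2 + 21 + ((⅓)*0)*(-6))) - 179716) = 1/((-73 + 300 + (-2 + 21 + 0*(-6))) - 179716) = 1/((-73 + 300 + (-2 + 21 + 0)) - 179716) = 1/((-73 + 300 + 19) - 179716) = 1/(246 - 179716) = 1/(-179470) = -1/179470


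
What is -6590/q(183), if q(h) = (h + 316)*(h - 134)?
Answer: -6590/24451 ≈ -0.26952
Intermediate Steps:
q(h) = (-134 + h)*(316 + h) (q(h) = (316 + h)*(-134 + h) = (-134 + h)*(316 + h))
-6590/q(183) = -6590/(-42344 + 183² + 182*183) = -6590/(-42344 + 33489 + 33306) = -6590/24451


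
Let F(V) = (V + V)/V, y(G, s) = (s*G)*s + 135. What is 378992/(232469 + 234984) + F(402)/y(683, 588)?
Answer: 89496417561610/110385887938011 ≈ 0.81076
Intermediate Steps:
y(G, s) = 135 + G*s² (y(G, s) = (G*s)*s + 135 = G*s² + 135 = 135 + G*s²)
F(V) = 2 (F(V) = (2*V)/V = 2)
378992/(232469 + 234984) + F(402)/y(683, 588) = 378992/(232469 + 234984) + 2/(135 + 683*588²) = 378992/467453 + 2/(135 + 683*345744) = 378992*(1/467453) + 2/(135 + 236143152) = 378992/467453 + 2/236143287 = 89496417561610/110385887938011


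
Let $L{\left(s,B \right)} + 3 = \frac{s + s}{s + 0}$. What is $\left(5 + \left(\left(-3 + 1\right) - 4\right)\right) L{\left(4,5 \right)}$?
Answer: $1$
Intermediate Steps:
$L{\left(s,B \right)} = -1$ ($L{\left(s,B \right)} = -3 + \frac{s + s}{s + 0} = -3 + \frac{2 s}{s} = -3 + 2 = -1$)
$\left(5 + \left(\left(-3 + 1\right) - 4\right)\right) L{\left(4,5 \right)} = \left(5 + \left(\left(-3 + 1\right) - 4\right)\right) \left(-1\right) = \left(5 - 6\right) \left(-1\right) = \left(-1\right) \left(-1\right) = 1$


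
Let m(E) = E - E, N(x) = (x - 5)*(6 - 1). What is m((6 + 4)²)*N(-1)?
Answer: 0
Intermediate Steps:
N(x) = -25 + 5*x (N(x) = (-5 + x)*5 = -25 + 5*x)
m(E) = 0
m((6 + 4)²)*N(-1) = 0*(-25 + 5*(-1)) = 0*(-25 - 5) = 0*(-30) = 0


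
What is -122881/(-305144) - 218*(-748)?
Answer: 49758124097/305144 ≈ 1.6306e+5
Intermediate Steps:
-122881/(-305144) - 218*(-748) = -122881*(-1/305144) + 163064 = 122881/305144 + 163064 = 49758124097/305144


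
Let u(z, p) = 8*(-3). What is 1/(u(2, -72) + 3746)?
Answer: 1/3722 ≈ 0.00026867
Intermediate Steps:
u(z, p) = -24
1/(u(2, -72) + 3746) = 1/(-24 + 3746) = 1/3722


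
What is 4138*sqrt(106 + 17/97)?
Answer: 4138*sqrt(999003)/97 ≈ 42639.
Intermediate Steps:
4138*sqrt(106 + 17/97) = 4138*sqrt(10299/97) = 4138*(sqrt(999003)/97) = 4138*sqrt(999003)/97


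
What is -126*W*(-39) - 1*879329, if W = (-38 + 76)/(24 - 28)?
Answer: -926012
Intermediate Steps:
W = -19/2 (W = 38/(-4) = 38*(-1/4) = -19/2 ≈ -9.5000)
-126*W*(-39) - 1*879329 = -126*(-19/2)*(-39) - 1*879329 = 1197*(-39) - 879329 = -46683 - 879329 = -926012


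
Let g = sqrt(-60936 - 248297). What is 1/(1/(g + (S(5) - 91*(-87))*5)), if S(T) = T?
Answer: 39610 + I*sqrt(309233) ≈ 39610.0 + 556.09*I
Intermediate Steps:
g = I*sqrt(309233) (g = sqrt(-309233) = I*sqrt(309233) ≈ 556.09*I)
1/(1/(g + (S(5) - 91*(-87))*5)) = 1/(1/(I*sqrt(309233) + (5 - 91*(-87))*5)) = 1/(1/(I*sqrt(309233) + (5 + 7917)*5)) = 1/(1/(I*sqrt(309233) + 7922*5)) = 1/(1/(I*sqrt(309233) + 39610)) = 1/(1/(39610 + I*sqrt(309233))) = 39610 + I*sqrt(309233)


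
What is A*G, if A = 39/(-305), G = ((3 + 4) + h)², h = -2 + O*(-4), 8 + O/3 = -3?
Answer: -731991/305 ≈ -2400.0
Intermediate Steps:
O = -33 (O = -24 + 3*(-3) = -24 - 9 = -33)
h = 130 (h = -2 - 33*(-4) = -2 + 132 = 130)
G = 18769 (G = ((3 + 4) + 130)² = (7 + 130)² = 137² = 18769)
A = -39/305 (A = 39*(-1/305) = -39/305 ≈ -0.12787)
A*G = -39/305*18769 = -731991/305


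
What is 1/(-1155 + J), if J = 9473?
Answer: 1/8318 ≈ 0.00012022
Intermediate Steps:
1/(-1155 + J) = 1/(-1155 + 9473) = 1/8318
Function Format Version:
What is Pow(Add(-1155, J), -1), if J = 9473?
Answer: Rational(1, 8318) ≈ 0.00012022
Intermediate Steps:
Pow(Add(-1155, J), -1) = Pow(Add(-1155, 9473), -1) = Pow(8318, -1) = Rational(1, 8318)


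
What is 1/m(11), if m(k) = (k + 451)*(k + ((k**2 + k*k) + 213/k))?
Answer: 1/125832 ≈ 7.9471e-6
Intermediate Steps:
m(k) = (451 + k)*(k + 2*k**2 + 213/k) (m(k) = (451 + k)*(k + ((k**2 + k**2) + 213/k)) = (451 + k)*(k + (2*k**2 + 213/k)) = (451 + k)*(k + 2*k**2 + 213/k))
1/m(11) = 1/(213 + 2*11**3 + 451*11 + 903*11**2 + 96063/11) = 1/(213 + 2*1331 + 4961 + 903*121 + 96063*(1/11)) = 1/(213 + 2662 + 4961 + 109263 + 8733) = 1/125832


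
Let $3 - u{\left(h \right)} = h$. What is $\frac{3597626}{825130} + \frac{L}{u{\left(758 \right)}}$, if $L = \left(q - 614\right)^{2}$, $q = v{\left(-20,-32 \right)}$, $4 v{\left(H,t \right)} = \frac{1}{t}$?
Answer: $- \frac{101044197127389}{204135841792} \approx -494.98$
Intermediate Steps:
$v{\left(H,t \right)} = \frac{1}{4 t}$
$u{\left(h \right)} = 3 - h$
$q = - \frac{1}{128}$ ($q = \frac{1}{4 \left(-32\right)} = \frac{1}{4} \left(- \frac{1}{32}\right) = - \frac{1}{128} \approx -0.0078125$)
$L = \frac{6176859649}{16384}$ ($L = \left(- \frac{1}{128} - 614\right)^{2} = \left(- \frac{78593}{128}\right)^{2} = \frac{6176859649}{16384} \approx 3.7701 \cdot 10^{5}$)
$\frac{3597626}{825130} + \frac{L}{u{\left(758 \right)}} = \frac{3597626}{825130} + \frac{6176859649}{16384 \left(3 - 758\right)} = 3597626 \cdot \frac{1}{825130} + \frac{6176859649}{16384 \left(3 - 758\right)} = \frac{1798813}{412565} + \frac{6176859649}{16384 \left(-755\right)} = \frac{1798813}{412565} + \frac{6176859649}{16384} \left(- \frac{1}{755}\right) = \frac{1798813}{412565} - \frac{6176859649}{12369920} = - \frac{101044197127389}{204135841792}$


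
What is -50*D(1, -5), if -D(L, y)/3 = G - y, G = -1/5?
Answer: 720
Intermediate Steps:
G = -⅕ (G = -1*⅕ = -⅕ ≈ -0.20000)
D(L, y) = ⅗ + 3*y (D(L, y) = -3*(-⅕ - y) = ⅗ + 3*y)
-50*D(1, -5) = -50*(⅗ + 3*(-5)) = -50*(⅗ - 15) = -50*(-72/5) = 720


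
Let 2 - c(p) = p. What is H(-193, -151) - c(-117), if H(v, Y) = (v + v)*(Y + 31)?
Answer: 46201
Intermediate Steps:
H(v, Y) = 2*v*(31 + Y) (H(v, Y) = (2*v)*(31 + Y) = 2*v*(31 + Y))
c(p) = 2 - p
H(-193, -151) - c(-117) = 2*(-193)*(31 - 151) - (2 - 1*(-117)) = 2*(-193)*(-120) - (2 + 117) = 46320 - 1*119 = 46320 - 119 = 46201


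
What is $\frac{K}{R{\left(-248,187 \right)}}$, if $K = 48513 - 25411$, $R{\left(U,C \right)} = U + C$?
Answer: $- \frac{23102}{61} \approx -378.72$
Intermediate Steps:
$R{\left(U,C \right)} = C + U$
$K = 23102$ ($K = 48513 - 25411 = 23102$)
$\frac{K}{R{\left(-248,187 \right)}} = \frac{23102}{187 - 248} = \frac{23102}{-61} = 23102 \left(- \frac{1}{61}\right) = - \frac{23102}{61}$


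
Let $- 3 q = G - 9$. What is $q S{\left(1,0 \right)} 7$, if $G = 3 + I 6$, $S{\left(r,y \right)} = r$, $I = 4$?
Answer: $-42$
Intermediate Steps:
$G = 27$ ($G = 3 + 4 \cdot 6 = 3 + 24 = 27$)
$q = -6$ ($q = - \frac{27 - 9}{3} = \left(- \frac{1}{3}\right) 18 = -6$)
$q S{\left(1,0 \right)} 7 = \left(-6\right) 1 \cdot 7 = \left(-6\right) 7 = -42$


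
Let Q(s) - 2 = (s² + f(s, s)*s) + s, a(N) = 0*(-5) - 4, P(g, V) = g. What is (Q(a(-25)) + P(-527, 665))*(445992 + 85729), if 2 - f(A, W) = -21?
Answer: -321691205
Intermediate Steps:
f(A, W) = 23 (f(A, W) = 2 - 1*(-21) = 2 + 21 = 23)
a(N) = -4 (a(N) = 0 - 4 = -4)
Q(s) = 2 + s² + 24*s (Q(s) = 2 + ((s² + 23*s) + s) = 2 + (s² + 24*s) = 2 + s² + 24*s)
(Q(a(-25)) + P(-527, 665))*(445992 + 85729) = ((2 + (-4)² + 24*(-4)) - 527)*(445992 + 85729) = ((2 + 16 - 96) - 527)*531721 = (-78 - 527)*531721 = -605*531721 = -321691205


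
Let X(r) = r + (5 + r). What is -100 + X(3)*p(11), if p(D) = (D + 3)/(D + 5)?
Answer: -723/8 ≈ -90.375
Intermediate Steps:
X(r) = 5 + 2*r
p(D) = (3 + D)/(5 + D)
-100 + X(3)*p(11) = -100 + (5 + 2*3)*((3 + 11)/(5 + 11)) = -100 + (5 + 6)*(14/16) = -100 + 11*((1/16)*14) = -100 + 11*(7/8) = -100 + 77/8 = -723/8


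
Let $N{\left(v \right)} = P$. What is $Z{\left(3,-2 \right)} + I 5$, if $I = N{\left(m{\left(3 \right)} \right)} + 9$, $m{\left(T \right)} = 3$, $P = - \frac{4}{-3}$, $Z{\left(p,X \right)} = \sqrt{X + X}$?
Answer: $\frac{155}{3} + 2 i \approx 51.667 + 2.0 i$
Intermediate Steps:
$Z{\left(p,X \right)} = \sqrt{2} \sqrt{X}$ ($Z{\left(p,X \right)} = \sqrt{2 X} = \sqrt{2} \sqrt{X}$)
$P = \frac{4}{3}$ ($P = \left(-4\right) \left(- \frac{1}{3}\right) = \frac{4}{3} \approx 1.3333$)
$N{\left(v \right)} = \frac{4}{3}$
$I = \frac{31}{3}$ ($I = \frac{4}{3} + 9 = \frac{31}{3} \approx 10.333$)
$Z{\left(3,-2 \right)} + I 5 = \sqrt{2} \sqrt{-2} + \frac{31}{3} \cdot 5 = \sqrt{2} i \sqrt{2} + \frac{155}{3} = 2 i + \frac{155}{3} = \frac{155}{3} + 2 i$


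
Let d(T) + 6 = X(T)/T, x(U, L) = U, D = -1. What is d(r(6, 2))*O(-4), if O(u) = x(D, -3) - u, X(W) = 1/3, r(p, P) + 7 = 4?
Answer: -55/3 ≈ -18.333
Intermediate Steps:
r(p, P) = -3 (r(p, P) = -7 + 4 = -3)
X(W) = ⅓
d(T) = -6 + 1/(3*T)
O(u) = -1 - u
d(r(6, 2))*O(-4) = (-6 + (⅓)/(-3))*(-1 - 1*(-4)) = (-6 + (⅓)*(-⅓))*(-1 + 4) = (-6 - ⅑)*3 = -55/9*3 = -55/3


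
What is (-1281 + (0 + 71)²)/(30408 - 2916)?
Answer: 940/6873 ≈ 0.13677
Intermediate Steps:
(-1281 + (0 + 71)²)/(30408 - 2916) = (-1281 + 71²)/27492 = (-1281 + 5041)*(1/27492) = 3760*(1/27492) = 940/6873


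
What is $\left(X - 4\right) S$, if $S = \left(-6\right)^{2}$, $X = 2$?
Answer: $-72$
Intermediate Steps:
$S = 36$
$\left(X - 4\right) S = \left(2 - 4\right) 36 = \left(-2\right) 36 = -72$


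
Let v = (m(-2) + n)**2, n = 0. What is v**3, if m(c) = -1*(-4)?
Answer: 4096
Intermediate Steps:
m(c) = 4
v = 16 (v = (4 + 0)**2 = 4**2 = 16)
v**3 = 16**3 = 4096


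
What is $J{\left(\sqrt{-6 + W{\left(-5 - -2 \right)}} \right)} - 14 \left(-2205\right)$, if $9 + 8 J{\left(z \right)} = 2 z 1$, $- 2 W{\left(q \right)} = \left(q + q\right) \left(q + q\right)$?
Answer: $\frac{246951}{8} + \frac{i \sqrt{6}}{2} \approx 30869.0 + 1.2247 i$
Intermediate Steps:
$W{\left(q \right)} = - 2 q^{2}$ ($W{\left(q \right)} = - \frac{\left(q + q\right) \left(q + q\right)}{2} = - \frac{2 q 2 q}{2} = - \frac{4 q^{2}}{2} = - 2 q^{2}$)
$J{\left(z \right)} = - \frac{9}{8} + \frac{z}{4}$ ($J{\left(z \right)} = - \frac{9}{8} + \frac{2 z 1}{8} = - \frac{9}{8} + \frac{2 z}{8} = - \frac{9}{8} + \frac{z}{4}$)
$J{\left(\sqrt{-6 + W{\left(-5 - -2 \right)}} \right)} - 14 \left(-2205\right) = \left(- \frac{9}{8} + \frac{\sqrt{-6 - 2 \left(-5 - -2\right)^{2}}}{4}\right) - 14 \left(-2205\right) = \left(- \frac{9}{8} + \frac{\sqrt{-6 - 2 \left(-5 + 2\right)^{2}}}{4}\right) - -30870 = \left(- \frac{9}{8} + \frac{\sqrt{-6 - 2 \left(-3\right)^{2}}}{4}\right) + 30870 = \left(- \frac{9}{8} + \frac{\sqrt{-6 - 18}}{4}\right) + 30870 = \left(- \frac{9}{8} + \frac{\sqrt{-24}}{4}\right) + 30870 = \left(- \frac{9}{8} + \frac{2 i \sqrt{6}}{4}\right) + 30870 = \left(- \frac{9}{8} + \frac{i \sqrt{6}}{2}\right) + 30870 = \frac{246951}{8} + \frac{i \sqrt{6}}{2}$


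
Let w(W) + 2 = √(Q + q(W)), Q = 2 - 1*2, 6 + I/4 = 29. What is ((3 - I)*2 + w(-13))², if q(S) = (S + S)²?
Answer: 23716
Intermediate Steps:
I = 92 (I = -24 + 4*29 = -24 + 116 = 92)
Q = 0 (Q = 2 - 2 = 0)
q(S) = 4*S² (q(S) = (2*S)² = 4*S²)
w(W) = -2 + 2*√(W²) (w(W) = -2 + √(0 + 4*W²) = -2 + √(4*W²) = -2 + 2*√(W²))
((3 - I)*2 + w(-13))² = ((3 - 1*92)*2 + (-2 + 2*√((-13)²)))² = ((3 - 92)*2 + (-2 + 2*√169))² = (-89*2 + (-2 + 2*13))² = (-178 + (-2 + 26))² = (-178 + 24)² = (-154)² = 23716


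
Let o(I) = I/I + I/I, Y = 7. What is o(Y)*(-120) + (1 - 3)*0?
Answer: -240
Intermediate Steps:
o(I) = 2 (o(I) = 1 + 1 = 2)
o(Y)*(-120) + (1 - 3)*0 = 2*(-120) + (1 - 3)*0 = -240 - 2*0 = -240 + 0 = -240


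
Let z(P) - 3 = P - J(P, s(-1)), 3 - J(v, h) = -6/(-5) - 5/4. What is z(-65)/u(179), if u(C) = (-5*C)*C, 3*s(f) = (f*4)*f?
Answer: 1301/3204100 ≈ 0.00040604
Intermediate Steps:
s(f) = 4*f²/3 (s(f) = ((f*4)*f)/3 = ((4*f)*f)/3 = (4*f²)/3 = 4*f²/3)
J(v, h) = 61/20 (J(v, h) = 3 - (-6/(-5) - 5/4) = 3 - (-6*(-⅕) - 5*¼) = 3 - (6/5 - 5/4) = 3 - 1*(-1/20) = 3 + 1/20 = 61/20)
z(P) = -1/20 + P (z(P) = 3 + (P - 1*61/20) = 3 + (P - 61/20) = 3 + (-61/20 + P) = -1/20 + P)
u(C) = -5*C²
z(-65)/u(179) = (-1/20 - 65)/((-5*179²)) = -1301/(20*((-5*32041))) = -1301/20/(-160205) = -1301/20*(-1/160205) = 1301/3204100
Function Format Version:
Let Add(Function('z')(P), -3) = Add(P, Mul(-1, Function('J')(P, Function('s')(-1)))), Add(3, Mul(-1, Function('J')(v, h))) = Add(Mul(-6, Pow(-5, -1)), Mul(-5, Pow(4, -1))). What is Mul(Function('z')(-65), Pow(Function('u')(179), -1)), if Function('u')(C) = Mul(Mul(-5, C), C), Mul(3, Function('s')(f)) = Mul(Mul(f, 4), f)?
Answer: Rational(1301, 3204100) ≈ 0.00040604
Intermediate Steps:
Function('s')(f) = Mul(Rational(4, 3), Pow(f, 2)) (Function('s')(f) = Mul(Rational(1, 3), Mul(Mul(f, 4), f)) = Mul(Rational(1, 3), Mul(Mul(4, f), f)) = Mul(Rational(1, 3), Mul(4, Pow(f, 2))) = Mul(Rational(4, 3), Pow(f, 2)))
Function('J')(v, h) = Rational(61, 20) (Function('J')(v, h) = Add(3, Mul(-1, Add(Mul(-6, Pow(-5, -1)), Mul(-5, Pow(4, -1))))) = Add(3, Mul(-1, Add(Mul(-6, Rational(-1, 5)), Mul(-5, Rational(1, 4))))) = Add(3, Mul(-1, Add(Rational(6, 5), Rational(-5, 4)))) = Add(3, Mul(-1, Rational(-1, 20))) = Add(3, Rational(1, 20)) = Rational(61, 20))
Function('z')(P) = Add(Rational(-1, 20), P) (Function('z')(P) = Add(3, Add(P, Mul(-1, Rational(61, 20)))) = Add(3, Add(P, Rational(-61, 20))) = Add(3, Add(Rational(-61, 20), P)) = Add(Rational(-1, 20), P))
Function('u')(C) = Mul(-5, Pow(C, 2))
Mul(Function('z')(-65), Pow(Function('u')(179), -1)) = Mul(Add(Rational(-1, 20), -65), Pow(Mul(-5, Pow(179, 2)), -1)) = Mul(Rational(-1301, 20), Pow(Mul(-5, 32041), -1)) = Mul(Rational(-1301, 20), Pow(-160205, -1)) = Mul(Rational(-1301, 20), Rational(-1, 160205)) = Rational(1301, 3204100)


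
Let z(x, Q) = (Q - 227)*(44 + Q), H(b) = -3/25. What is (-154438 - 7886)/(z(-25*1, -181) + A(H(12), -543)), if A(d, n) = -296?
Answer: -40581/13900 ≈ -2.9195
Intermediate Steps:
H(b) = -3/25 (H(b) = -3*1/25 = -3/25)
z(x, Q) = (-227 + Q)*(44 + Q)
(-154438 - 7886)/(z(-25*1, -181) + A(H(12), -543)) = (-154438 - 7886)/((-9988 + (-181)² - 183*(-181)) - 296) = -162324/((-9988 + 32761 + 33123) - 296) = -162324/(55896 - 296) = -162324/55600 = -162324*1/55600 = -40581/13900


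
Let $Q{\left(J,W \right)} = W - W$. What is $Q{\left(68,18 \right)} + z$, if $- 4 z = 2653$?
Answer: $- \frac{2653}{4} \approx -663.25$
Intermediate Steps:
$Q{\left(J,W \right)} = 0$
$z = - \frac{2653}{4}$ ($z = \left(- \frac{1}{4}\right) 2653 = - \frac{2653}{4} \approx -663.25$)
$Q{\left(68,18 \right)} + z = 0 - \frac{2653}{4} = - \frac{2653}{4}$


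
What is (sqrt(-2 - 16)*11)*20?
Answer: 660*I*sqrt(2) ≈ 933.38*I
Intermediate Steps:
(sqrt(-2 - 16)*11)*20 = (sqrt(-18)*11)*20 = ((3*I*sqrt(2))*11)*20 = (33*I*sqrt(2))*20 = 660*I*sqrt(2)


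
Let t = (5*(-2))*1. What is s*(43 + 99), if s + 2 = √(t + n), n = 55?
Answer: -284 + 426*√5 ≈ 668.56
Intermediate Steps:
t = -10 (t = -10*1 = -10)
s = -2 + 3*√5 (s = -2 + √(-10 + 55) = -2 + √45 = -2 + 3*√5 ≈ 4.7082)
s*(43 + 99) = (-2 + 3*√5)*(43 + 99) = (-2 + 3*√5)*142 = -284 + 426*√5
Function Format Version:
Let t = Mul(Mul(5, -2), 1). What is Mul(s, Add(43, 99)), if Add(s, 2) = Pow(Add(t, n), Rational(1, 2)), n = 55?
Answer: Add(-284, Mul(426, Pow(5, Rational(1, 2)))) ≈ 668.56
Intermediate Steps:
t = -10 (t = Mul(-10, 1) = -10)
s = Add(-2, Mul(3, Pow(5, Rational(1, 2)))) (s = Add(-2, Pow(Add(-10, 55), Rational(1, 2))) = Add(-2, Pow(45, Rational(1, 2))) = Add(-2, Mul(3, Pow(5, Rational(1, 2)))) ≈ 4.7082)
Mul(s, Add(43, 99)) = Mul(Add(-2, Mul(3, Pow(5, Rational(1, 2)))), Add(43, 99)) = Mul(Add(-2, Mul(3, Pow(5, Rational(1, 2)))), 142) = Add(-284, Mul(426, Pow(5, Rational(1, 2))))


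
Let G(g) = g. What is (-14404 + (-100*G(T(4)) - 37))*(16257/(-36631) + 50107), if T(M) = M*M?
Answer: -29442505743660/36631 ≈ -8.0376e+8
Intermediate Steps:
T(M) = M²
(-14404 + (-100*G(T(4)) - 37))*(16257/(-36631) + 50107) = (-14404 + (-100*4² - 37))*(16257/(-36631) + 50107) = (-14404 + (-100*16 - 37))*(16257*(-1/36631) + 50107) = (-14404 + (-1600 - 37))*(-16257/36631 + 50107) = (-14404 - 1637)*(1835453260/36631) = -16041*1835453260/36631 = -29442505743660/36631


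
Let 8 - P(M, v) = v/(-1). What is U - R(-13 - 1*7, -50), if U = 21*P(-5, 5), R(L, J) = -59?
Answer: 332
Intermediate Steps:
P(M, v) = 8 + v (P(M, v) = 8 - v/(-1) = 8 - v*(-1) = 8 - (-1)*v = 8 + v)
U = 273 (U = 21*(8 + 5) = 21*13 = 273)
U - R(-13 - 1*7, -50) = 273 - 1*(-59) = 273 + 59 = 332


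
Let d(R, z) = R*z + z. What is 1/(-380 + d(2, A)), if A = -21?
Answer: -1/443 ≈ -0.0022573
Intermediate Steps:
d(R, z) = z + R*z
1/(-380 + d(2, A)) = 1/(-380 - 21*(1 + 2)) = 1/(-380 - 21*3) = 1/(-380 - 63) = 1/(-443) = -1/443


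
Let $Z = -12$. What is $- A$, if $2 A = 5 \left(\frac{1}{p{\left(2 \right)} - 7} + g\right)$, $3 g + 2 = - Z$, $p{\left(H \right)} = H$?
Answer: $- \frac{47}{6} \approx -7.8333$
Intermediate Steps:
$g = \frac{10}{3}$ ($g = - \frac{2}{3} + \frac{\left(-1\right) \left(-12\right)}{3} = - \frac{2}{3} + \frac{1}{3} \cdot 12 = - \frac{2}{3} + 4 = \frac{10}{3} \approx 3.3333$)
$A = \frac{47}{6}$ ($A = \frac{5 \left(\frac{1}{2 - 7} + \frac{10}{3}\right)}{2} = \frac{5 \left(\frac{1}{-5} + \frac{10}{3}\right)}{2} = \frac{5 \left(- \frac{1}{5} + \frac{10}{3}\right)}{2} = \frac{5 \cdot \frac{47}{15}}{2} = \frac{1}{2} \cdot \frac{47}{3} = \frac{47}{6} \approx 7.8333$)
$- A = \left(-1\right) \frac{47}{6} = - \frac{47}{6}$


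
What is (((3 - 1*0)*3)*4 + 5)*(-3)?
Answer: -123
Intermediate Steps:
(((3 - 1*0)*3)*4 + 5)*(-3) = (((3 + 0)*3)*4 + 5)*(-3) = ((3*3)*4 + 5)*(-3) = (9*4 + 5)*(-3) = (36 + 5)*(-3) = 41*(-3) = -123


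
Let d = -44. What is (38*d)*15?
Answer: -25080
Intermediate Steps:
(38*d)*15 = (38*(-44))*15 = -1672*15 = -25080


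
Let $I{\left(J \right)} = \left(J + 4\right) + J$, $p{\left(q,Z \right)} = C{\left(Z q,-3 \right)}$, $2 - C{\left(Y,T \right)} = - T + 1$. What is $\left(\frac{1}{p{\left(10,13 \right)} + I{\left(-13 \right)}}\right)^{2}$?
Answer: $\frac{1}{576} \approx 0.0017361$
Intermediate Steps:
$C{\left(Y,T \right)} = 1 + T$ ($C{\left(Y,T \right)} = 2 - \left(- T + 1\right) = 2 - \left(1 - T\right) = 2 + \left(-1 + T\right) = 1 + T$)
$p{\left(q,Z \right)} = -2$ ($p{\left(q,Z \right)} = 1 - 3 = -2$)
$I{\left(J \right)} = 4 + 2 J$ ($I{\left(J \right)} = \left(4 + J\right) + J = 4 + 2 J$)
$\left(\frac{1}{p{\left(10,13 \right)} + I{\left(-13 \right)}}\right)^{2} = \left(\frac{1}{-2 + \left(4 + 2 \left(-13\right)\right)}\right)^{2} = \left(\frac{1}{-2 + \left(4 - 26\right)}\right)^{2} = \left(\frac{1}{-2 - 22}\right)^{2} = \left(\frac{1}{-24}\right)^{2} = \left(- \frac{1}{24}\right)^{2} = \frac{1}{576}$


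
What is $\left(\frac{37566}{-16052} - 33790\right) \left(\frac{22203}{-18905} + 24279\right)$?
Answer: $- \frac{62240618183707158}{75865765} \approx -8.204 \cdot 10^{8}$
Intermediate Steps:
$\left(\frac{37566}{-16052} - 33790\right) \left(\frac{22203}{-18905} + 24279\right) = \left(37566 \left(- \frac{1}{16052}\right) - 33790\right) \left(22203 \left(- \frac{1}{18905}\right) + 24279\right) = \left(- \frac{18783}{8026} - 33790\right) \left(- \frac{22203}{18905} + 24279\right) = \left(- \frac{271217323}{8026}\right) \frac{458972292}{18905} = - \frac{62240618183707158}{75865765}$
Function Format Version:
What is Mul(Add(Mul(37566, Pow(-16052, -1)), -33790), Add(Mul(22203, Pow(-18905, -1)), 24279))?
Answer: Rational(-62240618183707158, 75865765) ≈ -8.2040e+8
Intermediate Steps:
Mul(Add(Mul(37566, Pow(-16052, -1)), -33790), Add(Mul(22203, Pow(-18905, -1)), 24279)) = Mul(Add(Mul(37566, Rational(-1, 16052)), -33790), Add(Mul(22203, Rational(-1, 18905)), 24279)) = Mul(Add(Rational(-18783, 8026), -33790), Add(Rational(-22203, 18905), 24279)) = Mul(Rational(-271217323, 8026), Rational(458972292, 18905)) = Rational(-62240618183707158, 75865765)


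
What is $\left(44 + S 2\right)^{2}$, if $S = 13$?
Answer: $4900$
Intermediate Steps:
$\left(44 + S 2\right)^{2} = \left(44 + 13 \cdot 2\right)^{2} = \left(44 + 26\right)^{2} = 70^{2} = 4900$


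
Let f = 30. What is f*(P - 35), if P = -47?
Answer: -2460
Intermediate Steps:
f*(P - 35) = 30*(-47 - 35) = 30*(-82) = -2460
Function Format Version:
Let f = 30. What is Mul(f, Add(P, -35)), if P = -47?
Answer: -2460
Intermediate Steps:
Mul(f, Add(P, -35)) = Mul(30, Add(-47, -35)) = Mul(30, -82) = -2460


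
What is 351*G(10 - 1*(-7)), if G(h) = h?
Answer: 5967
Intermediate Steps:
351*G(10 - 1*(-7)) = 351*(10 - 1*(-7)) = 351*(10 + 7) = 351*17 = 5967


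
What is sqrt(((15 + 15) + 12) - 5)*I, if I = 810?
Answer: 810*sqrt(37) ≈ 4927.0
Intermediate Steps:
sqrt(((15 + 15) + 12) - 5)*I = sqrt(((15 + 15) + 12) - 5)*810 = sqrt((30 + 12) - 5)*810 = sqrt(42 - 5)*810 = sqrt(37)*810 = 810*sqrt(37)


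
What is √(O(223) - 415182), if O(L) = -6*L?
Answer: 6*I*√11570 ≈ 645.38*I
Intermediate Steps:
√(O(223) - 415182) = √(-6*223 - 415182) = √(-1338 - 415182) = √(-416520) = 6*I*√11570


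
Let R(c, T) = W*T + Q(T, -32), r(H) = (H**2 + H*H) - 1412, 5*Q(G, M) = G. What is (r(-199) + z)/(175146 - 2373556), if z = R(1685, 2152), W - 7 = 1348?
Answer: -7485451/5496025 ≈ -1.3620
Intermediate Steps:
W = 1355 (W = 7 + 1348 = 1355)
Q(G, M) = G/5
r(H) = -1412 + 2*H**2 (r(H) = (H**2 + H**2) - 1412 = 2*H**2 - 1412 = -1412 + 2*H**2)
R(c, T) = 6776*T/5 (R(c, T) = 1355*T + T/5 = 6776*T/5)
z = 14581952/5 (z = (6776/5)*2152 = 14581952/5 ≈ 2.9164e+6)
(r(-199) + z)/(175146 - 2373556) = ((-1412 + 2*(-199)**2) + 14581952/5)/(175146 - 2373556) = ((-1412 + 2*39601) + 14581952/5)/(-2198410) = ((-1412 + 79202) + 14581952/5)*(-1/2198410) = (77790 + 14581952/5)*(-1/2198410) = (14970902/5)*(-1/2198410) = -7485451/5496025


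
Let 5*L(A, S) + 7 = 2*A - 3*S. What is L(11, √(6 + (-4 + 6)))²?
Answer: 297/25 - 36*√2/5 ≈ 1.6977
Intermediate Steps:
L(A, S) = -7/5 - 3*S/5 + 2*A/5 (L(A, S) = -7/5 + (2*A - 3*S)/5 = -7/5 + (-3*S + 2*A)/5 = -7/5 + (-3*S/5 + 2*A/5) = -7/5 - 3*S/5 + 2*A/5)
L(11, √(6 + (-4 + 6)))² = (-7/5 - 3*√(6 + (-4 + 6))/5 + (⅖)*11)² = (-7/5 - 3*√(6 + 2)/5 + 22/5)² = (-7/5 - 6*√2/5 + 22/5)² = (3 - 6*√2/5)²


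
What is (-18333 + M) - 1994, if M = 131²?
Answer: -3166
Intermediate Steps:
M = 17161
(-18333 + M) - 1994 = (-18333 + 17161) - 1994 = -1172 - 1994 = -3166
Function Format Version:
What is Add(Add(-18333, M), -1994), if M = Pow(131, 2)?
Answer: -3166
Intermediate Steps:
M = 17161
Add(Add(-18333, M), -1994) = Add(Add(-18333, 17161), -1994) = Add(-1172, -1994) = -3166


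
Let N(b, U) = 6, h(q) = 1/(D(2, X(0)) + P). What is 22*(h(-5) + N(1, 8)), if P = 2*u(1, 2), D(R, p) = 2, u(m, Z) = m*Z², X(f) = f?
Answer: 671/5 ≈ 134.20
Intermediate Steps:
P = 8 (P = 2*(1*2²) = 2*(1*4) = 2*4 = 8)
h(q) = ⅒ (h(q) = 1/(2 + 8) = 1/10 = ⅒)
22*(h(-5) + N(1, 8)) = 22*(⅒ + 6) = 22*(61/10) = 671/5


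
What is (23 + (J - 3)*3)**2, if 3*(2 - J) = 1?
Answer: 361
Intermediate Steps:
J = 5/3 (J = 2 - 1/3*1 = 2 - 1/3 = 5/3 ≈ 1.6667)
(23 + (J - 3)*3)**2 = (23 + (5/3 - 3)*3)**2 = (23 - 4/3*3)**2 = (23 - 4)**2 = 19**2 = 361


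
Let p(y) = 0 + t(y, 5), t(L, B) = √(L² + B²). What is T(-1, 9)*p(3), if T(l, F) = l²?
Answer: √34 ≈ 5.8309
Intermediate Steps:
t(L, B) = √(B² + L²)
p(y) = √(25 + y²) (p(y) = 0 + √(5² + y²) = 0 + √(25 + y²) = √(25 + y²))
T(-1, 9)*p(3) = (-1)²*√(25 + 3²) = 1*√(25 + 9) = 1*√34 = √34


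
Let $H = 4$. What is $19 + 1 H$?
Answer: $23$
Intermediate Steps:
$19 + 1 H = 19 + 1 \cdot 4 = 19 + 4 = 23$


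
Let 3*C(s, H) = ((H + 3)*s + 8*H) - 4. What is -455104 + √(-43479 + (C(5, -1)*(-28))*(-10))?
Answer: -455104 + I*√392991/3 ≈ -4.551e+5 + 208.96*I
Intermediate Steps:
C(s, H) = -4/3 + 8*H/3 + s*(3 + H)/3 (C(s, H) = (((H + 3)*s + 8*H) - 4)/3 = (((3 + H)*s + 8*H) - 4)/3 = ((s*(3 + H) + 8*H) - 4)/3 = ((8*H + s*(3 + H)) - 4)/3 = (-4 + 8*H + s*(3 + H))/3 = -4/3 + 8*H/3 + s*(3 + H)/3)
-455104 + √(-43479 + (C(5, -1)*(-28))*(-10)) = -455104 + √(-43479 + ((-4/3 + 5 + (8/3)*(-1) + (⅓)*(-1)*5)*(-28))*(-10)) = -455104 + √(-43479 + ((-4/3 + 5 - 8/3 - 5/3)*(-28))*(-10)) = -455104 + √(-43479 - ⅔*(-28)*(-10)) = -455104 + √(-43479 + (56/3)*(-10)) = -455104 + √(-43479 - 560/3) = -455104 + √(-130997/3) = -455104 + I*√392991/3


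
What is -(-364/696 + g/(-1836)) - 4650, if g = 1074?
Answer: -20627134/4437 ≈ -4648.9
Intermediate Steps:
-(-364/696 + g/(-1836)) - 4650 = -(-364/696 + 1074/(-1836)) - 4650 = -(-364*1/696 + 1074*(-1/1836)) - 4650 = -(-91/174 - 179/306) - 4650 = -1*(-4916/4437) - 4650 = 4916/4437 - 4650 = -20627134/4437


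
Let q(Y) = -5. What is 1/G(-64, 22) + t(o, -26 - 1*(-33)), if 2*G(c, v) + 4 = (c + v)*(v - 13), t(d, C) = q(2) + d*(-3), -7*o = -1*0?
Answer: -956/191 ≈ -5.0052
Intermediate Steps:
o = 0 (o = -(-1)*0/7 = -1/7*0 = 0)
t(d, C) = -5 - 3*d (t(d, C) = -5 + d*(-3) = -5 - 3*d)
G(c, v) = -2 + (-13 + v)*(c + v)/2 (G(c, v) = -2 + ((c + v)*(v - 13))/2 = -2 + ((c + v)*(-13 + v))/2 = -2 + ((-13 + v)*(c + v))/2 = -2 + (-13 + v)*(c + v)/2)
1/G(-64, 22) + t(o, -26 - 1*(-33)) = 1/(-2 + (1/2)*22**2 - 13/2*(-64) - 13/2*22 + (1/2)*(-64)*22) + (-5 - 3*0) = 1/(-2 + (1/2)*484 + 416 - 143 - 704) + (-5 + 0) = 1/(-2 + 242 + 416 - 143 - 704) - 5 = 1/(-191) - 5 = -1/191 - 5 = -956/191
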